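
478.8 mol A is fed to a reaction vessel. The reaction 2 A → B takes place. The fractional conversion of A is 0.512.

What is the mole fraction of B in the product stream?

A reacted = 0.512 × 478.8 = 245.1 mol; ν_A = −2, so ξ = 245.1/2 = 122.6 mol.
Outlet amounts (n = n₀ + ν ξ):
  A: 478.8 − 2(122.6) = 233.7
  B: 0 + 1(122.6) = 122.6
Total out = 356.2 mol; y_B = 122.6 / 356.2 = 0.3441.

0.344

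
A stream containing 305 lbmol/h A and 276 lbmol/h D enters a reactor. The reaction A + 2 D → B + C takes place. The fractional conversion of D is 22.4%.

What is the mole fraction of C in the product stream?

D reacted = 0.224 × 276 = 61.82 lbmol/h; ν_D = −2, so ξ = 61.82/2 = 30.91 lbmol/h.
Outlet amounts (n = n₀ + ν ξ):
  A: 305 − 1(30.91) = 274.1
  D: 276 − 2(30.91) = 214.2
  B: 0 + 1(30.91) = 30.91
  C: 0 + 1(30.91) = 30.91
Total out = 550.1 lbmol/h; y_C = 30.91 / 550.1 = 0.05619.

0.0562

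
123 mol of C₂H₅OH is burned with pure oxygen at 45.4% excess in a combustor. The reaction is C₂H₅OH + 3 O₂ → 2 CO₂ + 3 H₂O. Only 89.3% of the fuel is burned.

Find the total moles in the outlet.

Stoichiometric O₂ = 3 × 123 = 369 mol; O₂ fed = 369 × 1.454 = 536.5 mol.
Fuel reacted = 0.893 × 123 → ξ = 109.8 mol.
Outlet (n = n₀ + ν ξ):
  C₂H₅OH: 123 − 1(109.8) = 13.16
  O₂: 536.5 − 3(109.8) = 207
  CO₂: 0 + 2(109.8) = 219.7
  H₂O: 0 + 3(109.8) = 329.5
Total out = 13.16 + 207 + 219.7 + 329.5 = 769.4 mol.

769 mol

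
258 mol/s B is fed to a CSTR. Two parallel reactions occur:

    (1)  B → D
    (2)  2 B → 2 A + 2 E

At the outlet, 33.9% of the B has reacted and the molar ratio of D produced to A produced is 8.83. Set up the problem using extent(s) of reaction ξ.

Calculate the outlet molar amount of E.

8.9 mol/s

Conversion of B: B consumed = 0.339 × 258 = 87.46 mol/s = 1ξ₁ + 2ξ₂.
Selectivity: 1ξ₁ / (2ξ₂) = 8.83 → ξ₁ = 17.66 ξ₂.
Substitute: (1·17.66 + 2) ξ₂ = 87.46 → ξ₂ = 4.449 mol/s, ξ₁ = 78.56 mol/s.
Outlet amounts (n = n₀ + Σ ν·ξ):
  B: 258 − 1(78.56) − 2(4.449) = 170.5
  D: 0 + 1(78.56) = 78.56
  A: 0 + 2(4.449) = 8.897
  E: 0 + 2(4.449) = 8.897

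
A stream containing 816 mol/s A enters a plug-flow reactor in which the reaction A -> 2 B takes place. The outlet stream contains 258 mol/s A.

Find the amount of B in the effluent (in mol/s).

1120 mol/s

For A: n = n₀ − 1ξ → 258 = 816 − 1ξ, giving ξ = 558 mol/s.
Outlet amounts (n = n₀ + ν ξ):
  A: 816 − 1(558) = 258
  B: 0 + 2(558) = 1116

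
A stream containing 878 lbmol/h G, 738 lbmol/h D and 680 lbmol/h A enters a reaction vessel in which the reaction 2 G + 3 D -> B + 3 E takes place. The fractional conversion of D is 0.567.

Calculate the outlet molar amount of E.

D reacted = 0.567 × 738 = 418.4 lbmol/h; ν_D = −3, so ξ = 418.4/3 = 139.5 lbmol/h.
Outlet amounts (n = n₀ + ν ξ):
  G: 878 − 2(139.5) = 599
  D: 738 − 3(139.5) = 319.6
  B: 0 + 1(139.5) = 139.5
  E: 0 + 3(139.5) = 418.4
  A: 680 (inert)

418 lbmol/h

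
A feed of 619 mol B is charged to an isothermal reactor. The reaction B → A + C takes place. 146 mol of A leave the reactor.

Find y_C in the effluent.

0.191

For A: n = n₀ + 1ξ → 146 = 0 + 1ξ, giving ξ = 146 mol.
Outlet amounts (n = n₀ + ν ξ):
  B: 619 − 1(146) = 473
  A: 0 + 1(146) = 146
  C: 0 + 1(146) = 146
Total out = 765 mol; y_C = 146 / 765 = 0.1908.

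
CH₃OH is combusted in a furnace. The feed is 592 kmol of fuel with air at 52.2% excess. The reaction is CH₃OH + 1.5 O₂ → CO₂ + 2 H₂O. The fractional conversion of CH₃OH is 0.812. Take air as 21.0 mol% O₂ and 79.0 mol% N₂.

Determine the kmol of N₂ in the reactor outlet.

5080 kmol

Stoichiometric O₂ = 1.5 × 592 = 888 kmol; O₂ fed = 888 × 1.522 = 1352 kmol.
N₂ fed = 1352 × 79/21 = 5084 kmol.
Fuel reacted = 0.812 × 592 → ξ = 480.7 kmol.
Outlet (n = n₀ + ν ξ):
  CH₃OH: 592 − 1(480.7) = 111.3
  O₂: 1352 − 1.5(480.7) = 630.5
  N₂: 5084 (inert)
  CO₂: 0 + 1(480.7) = 480.7
  H₂O: 0 + 2(480.7) = 961.4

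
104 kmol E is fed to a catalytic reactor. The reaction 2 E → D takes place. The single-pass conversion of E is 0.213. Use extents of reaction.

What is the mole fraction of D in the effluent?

0.119

E reacted = 0.213 × 104 = 22.15 kmol; ν_E = −2, so ξ = 22.15/2 = 11.08 kmol.
Outlet amounts (n = n₀ + ν ξ):
  E: 104 − 2(11.08) = 81.85
  D: 0 + 1(11.08) = 11.08
Total out = 92.92 kmol; y_D = 11.08 / 92.92 = 0.1192.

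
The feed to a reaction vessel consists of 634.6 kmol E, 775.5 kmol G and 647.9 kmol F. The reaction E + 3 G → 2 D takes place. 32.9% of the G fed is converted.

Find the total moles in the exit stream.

1890 kmol

G reacted = 0.329 × 775.5 = 255.1 kmol; ν_G = −3, so ξ = 255.1/3 = 85.05 kmol.
Outlet amounts (n = n₀ + ν ξ):
  E: 634.6 − 1(85.05) = 549.6
  G: 775.5 − 3(85.05) = 520.4
  D: 0 + 2(85.05) = 170.1
  F: 647.9 (inert)
Total out = 549.6 + 520.4 + 170.1 + 647.9 = 1888 kmol.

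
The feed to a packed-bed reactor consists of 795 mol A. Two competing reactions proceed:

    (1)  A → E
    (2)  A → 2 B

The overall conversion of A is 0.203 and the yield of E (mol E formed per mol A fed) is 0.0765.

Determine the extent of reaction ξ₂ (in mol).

Yield of E: 1ξ₁ / 795 = 0.0765 → ξ₁ = 60.82 mol.
Conversion of A: 1ξ₁ + 1ξ₂ = 0.203 × 795 = 161.4 → ξ₂ = 100.6 mol.
Outlet amounts (n = n₀ + Σ ν·ξ):
  A: 795 − 1(60.82) − 1(100.6) = 633.6
  E: 0 + 1(60.82) = 60.82
  B: 0 + 2(100.6) = 201.1

ξ₂ = 101 mol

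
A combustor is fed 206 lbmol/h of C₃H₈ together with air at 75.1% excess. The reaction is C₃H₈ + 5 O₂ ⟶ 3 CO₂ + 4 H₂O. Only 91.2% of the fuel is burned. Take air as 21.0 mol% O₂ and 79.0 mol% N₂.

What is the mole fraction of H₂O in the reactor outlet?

0.0837

Stoichiometric O₂ = 5 × 206 = 1030 lbmol/h; O₂ fed = 1030 × 1.751 = 1804 lbmol/h.
N₂ fed = 1804 × 79/21 = 6785 lbmol/h.
Fuel reacted = 0.912 × 206 → ξ = 187.9 lbmol/h.
Outlet (n = n₀ + ν ξ):
  C₃H₈: 206 − 1(187.9) = 18.13
  O₂: 1804 − 5(187.9) = 864.2
  N₂: 6785 (inert)
  CO₂: 0 + 3(187.9) = 563.6
  H₂O: 0 + 4(187.9) = 751.5
Total out = 8982 lbmol/h; y_H₂O = 751.5 / 8982 = 0.08366.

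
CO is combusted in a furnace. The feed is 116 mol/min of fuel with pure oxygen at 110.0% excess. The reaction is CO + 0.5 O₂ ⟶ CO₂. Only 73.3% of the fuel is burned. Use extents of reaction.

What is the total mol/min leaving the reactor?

195 mol/min

Stoichiometric O₂ = 0.5 × 116 = 58 mol/min; O₂ fed = 58 × 2.100 = 121.8 mol/min.
Fuel reacted = 0.733 × 116 → ξ = 85.03 mol/min.
Outlet (n = n₀ + ν ξ):
  CO: 116 − 1(85.03) = 30.97
  O₂: 121.8 − 0.5(85.03) = 79.29
  CO₂: 0 + 1(85.03) = 85.03
Total out = 30.97 + 79.29 + 85.03 = 195.3 mol/min.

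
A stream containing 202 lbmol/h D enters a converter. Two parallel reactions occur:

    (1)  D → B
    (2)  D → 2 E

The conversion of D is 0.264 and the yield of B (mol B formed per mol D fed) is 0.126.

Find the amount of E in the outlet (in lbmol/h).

Yield of B: 1ξ₁ / 202 = 0.126 → ξ₁ = 25.45 lbmol/h.
Conversion of D: 1ξ₁ + 1ξ₂ = 0.264 × 202 = 53.33 → ξ₂ = 27.88 lbmol/h.
Outlet amounts (n = n₀ + Σ ν·ξ):
  D: 202 − 1(25.45) − 1(27.88) = 148.7
  B: 0 + 1(25.45) = 25.45
  E: 0 + 2(27.88) = 55.75

55.8 lbmol/h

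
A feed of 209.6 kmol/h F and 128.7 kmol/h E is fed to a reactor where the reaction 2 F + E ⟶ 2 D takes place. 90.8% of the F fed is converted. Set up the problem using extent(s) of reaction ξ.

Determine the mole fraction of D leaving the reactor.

F reacted = 0.908 × 209.6 = 190.3 kmol/h; ν_F = −2, so ξ = 190.3/2 = 95.16 kmol/h.
Outlet amounts (n = n₀ + ν ξ):
  F: 209.6 − 2(95.16) = 19.28
  E: 128.7 − 1(95.16) = 33.54
  D: 0 + 2(95.16) = 190.3
Total out = 243.1 kmol/h; y_D = 190.3 / 243.1 = 0.7827.

0.783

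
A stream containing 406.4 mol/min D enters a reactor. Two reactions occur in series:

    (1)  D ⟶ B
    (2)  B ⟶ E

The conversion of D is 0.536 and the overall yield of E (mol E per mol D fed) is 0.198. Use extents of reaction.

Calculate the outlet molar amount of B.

Conversion of D: D consumed = 1ξ₁ = 0.536 × 406.4 → ξ₁ = 217.8 mol/min.
Yield of E: 1ξ₂ / 406.4 = 0.198 → ξ₂ = 80.47 mol/min.
Outlet amounts (n = n₀ + Σ ν·ξ):
  D: 406.4 − 1(217.8) = 188.6
  B: 0 + 1(217.8) − 1(80.47) = 137.4
  E: 0 + 1(80.47) = 80.47

137 mol/min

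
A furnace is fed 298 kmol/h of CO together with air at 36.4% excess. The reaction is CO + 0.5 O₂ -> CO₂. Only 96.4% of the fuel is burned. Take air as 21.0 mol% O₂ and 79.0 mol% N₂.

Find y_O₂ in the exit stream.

0.0531

Stoichiometric O₂ = 0.5 × 298 = 149 kmol/h; O₂ fed = 149 × 1.364 = 203.2 kmol/h.
N₂ fed = 203.2 × 79/21 = 764.6 kmol/h.
Fuel reacted = 0.964 × 298 → ξ = 287.3 kmol/h.
Outlet (n = n₀ + ν ξ):
  CO: 298 − 1(287.3) = 10.73
  O₂: 203.2 − 0.5(287.3) = 59.6
  N₂: 764.6 (inert)
  CO₂: 0 + 1(287.3) = 287.3
Total out = 1122 kmol/h; y_O₂ = 59.6 / 1122 = 0.05311.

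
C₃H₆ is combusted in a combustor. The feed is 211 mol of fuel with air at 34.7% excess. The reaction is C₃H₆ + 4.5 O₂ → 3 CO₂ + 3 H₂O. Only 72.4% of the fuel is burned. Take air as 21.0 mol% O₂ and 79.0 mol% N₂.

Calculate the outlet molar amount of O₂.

592 mol

Stoichiometric O₂ = 4.5 × 211 = 949.5 mol; O₂ fed = 949.5 × 1.347 = 1279 mol.
N₂ fed = 1279 × 79/21 = 4811 mol.
Fuel reacted = 0.724 × 211 → ξ = 152.8 mol.
Outlet (n = n₀ + ν ξ):
  C₃H₆: 211 − 1(152.8) = 58.24
  O₂: 1279 − 4.5(152.8) = 591.5
  N₂: 4811 (inert)
  CO₂: 0 + 3(152.8) = 458.3
  H₂O: 0 + 3(152.8) = 458.3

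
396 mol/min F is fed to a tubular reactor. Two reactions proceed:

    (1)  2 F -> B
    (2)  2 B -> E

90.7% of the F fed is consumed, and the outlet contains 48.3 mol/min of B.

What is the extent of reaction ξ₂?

ξ₂ = 65.6 mol/min

Conversion of F: F consumed = 2ξ₁ = 0.907 × 396 → ξ₁ = 179.6 mol/min.
B balance: n_B = 0 + 1ξ₁ − 2ξ₂ = 48.3 → ξ₂ = (1·179.6 − 48.3)/2 = 65.64 mol/min.
Outlet amounts (n = n₀ + Σ ν·ξ):
  F: 396 − 2(179.6) = 36.83
  B: 0 + 1(179.6) − 2(65.64) = 48.3
  E: 0 + 1(65.64) = 65.64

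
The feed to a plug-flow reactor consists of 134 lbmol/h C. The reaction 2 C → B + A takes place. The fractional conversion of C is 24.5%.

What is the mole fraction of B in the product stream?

C reacted = 0.245 × 134 = 32.83 lbmol/h; ν_C = −2, so ξ = 32.83/2 = 16.41 lbmol/h.
Outlet amounts (n = n₀ + ν ξ):
  C: 134 − 2(16.41) = 101.2
  B: 0 + 1(16.41) = 16.41
  A: 0 + 1(16.41) = 16.41
Total out = 134 lbmol/h; y_B = 16.41 / 134 = 0.1225.

0.122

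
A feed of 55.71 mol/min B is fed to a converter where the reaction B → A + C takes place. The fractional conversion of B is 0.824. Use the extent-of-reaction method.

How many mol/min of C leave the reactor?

B reacted = 0.824 × 55.71 = 45.91 mol/min; ν_B = −1, so ξ = 45.91/1 = 45.91 mol/min.
Outlet amounts (n = n₀ + ν ξ):
  B: 55.71 − 1(45.91) = 9.805
  A: 0 + 1(45.91) = 45.91
  C: 0 + 1(45.91) = 45.91

45.9 mol/min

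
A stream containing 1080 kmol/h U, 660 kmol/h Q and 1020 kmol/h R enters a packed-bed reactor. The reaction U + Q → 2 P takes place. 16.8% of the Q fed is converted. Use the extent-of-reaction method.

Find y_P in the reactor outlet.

Q reacted = 0.168 × 660 = 110.9 kmol/h; ν_Q = −1, so ξ = 110.9/1 = 110.9 kmol/h.
Outlet amounts (n = n₀ + ν ξ):
  U: 1080 − 1(110.9) = 969.1
  Q: 660 − 1(110.9) = 549.1
  P: 0 + 2(110.9) = 221.8
  R: 1020 (inert)
Total out = 2760 kmol/h; y_P = 221.8 / 2760 = 0.08035.

0.0803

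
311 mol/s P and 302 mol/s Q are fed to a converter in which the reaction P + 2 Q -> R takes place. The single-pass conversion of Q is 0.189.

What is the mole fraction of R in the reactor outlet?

Q reacted = 0.189 × 302 = 57.08 mol/s; ν_Q = −2, so ξ = 57.08/2 = 28.54 mol/s.
Outlet amounts (n = n₀ + ν ξ):
  P: 311 − 1(28.54) = 282.5
  Q: 302 − 2(28.54) = 244.9
  R: 0 + 1(28.54) = 28.54
Total out = 555.9 mol/s; y_R = 28.54 / 555.9 = 0.05134.

0.0513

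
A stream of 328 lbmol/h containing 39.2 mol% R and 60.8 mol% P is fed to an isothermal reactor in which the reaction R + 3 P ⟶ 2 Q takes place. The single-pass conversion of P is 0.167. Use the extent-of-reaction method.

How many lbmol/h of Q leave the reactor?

P reacted = 0.167 × 199.4 = 33.3 lbmol/h; ν_P = −3, so ξ = 33.3/3 = 11.1 lbmol/h.
Outlet amounts (n = n₀ + ν ξ):
  R: 128.6 − 1(11.1) = 117.5
  P: 199.4 − 3(11.1) = 166.1
  Q: 0 + 2(11.1) = 22.2

22.2 lbmol/h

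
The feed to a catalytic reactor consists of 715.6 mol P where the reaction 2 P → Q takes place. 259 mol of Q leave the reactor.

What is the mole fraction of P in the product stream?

For Q: n = n₀ + 1ξ → 259 = 0 + 1ξ, giving ξ = 259 mol.
Outlet amounts (n = n₀ + ν ξ):
  P: 715.6 − 2(259) = 197.6
  Q: 0 + 1(259) = 259
Total out = 456.6 mol; y_P = 197.6 / 456.6 = 0.4328.

0.433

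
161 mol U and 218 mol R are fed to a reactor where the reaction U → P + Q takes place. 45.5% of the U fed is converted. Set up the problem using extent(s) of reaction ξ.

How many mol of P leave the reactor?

73.3 mol

U reacted = 0.455 × 161 = 73.25 mol; ν_U = −1, so ξ = 73.25/1 = 73.25 mol.
Outlet amounts (n = n₀ + ν ξ):
  U: 161 − 1(73.25) = 87.75
  P: 0 + 1(73.25) = 73.25
  Q: 0 + 1(73.25) = 73.25
  R: 218 (inert)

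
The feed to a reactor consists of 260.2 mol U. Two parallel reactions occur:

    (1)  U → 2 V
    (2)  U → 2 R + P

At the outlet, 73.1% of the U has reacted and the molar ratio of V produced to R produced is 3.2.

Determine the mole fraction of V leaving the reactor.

0.585

Conversion of U: U consumed = 0.731 × 260.2 = 190.2 mol = 1ξ₁ + 1ξ₂.
Selectivity: 2ξ₁ / (2ξ₂) = 3.2 → ξ₁ = 3.2 ξ₂.
Substitute: (1·3.2 + 1) ξ₂ = 190.2 → ξ₂ = 45.29 mol, ξ₁ = 144.9 mol.
Outlet amounts (n = n₀ + Σ ν·ξ):
  U: 260.2 − 1(144.9) − 1(45.29) = 69.99
  V: 0 + 2(144.9) = 289.8
  R: 0 + 2(45.29) = 90.57
  P: 0 + 1(45.29) = 45.29
Total out = 495.7 mol; y_V = 289.8 / 495.7 = 0.5847.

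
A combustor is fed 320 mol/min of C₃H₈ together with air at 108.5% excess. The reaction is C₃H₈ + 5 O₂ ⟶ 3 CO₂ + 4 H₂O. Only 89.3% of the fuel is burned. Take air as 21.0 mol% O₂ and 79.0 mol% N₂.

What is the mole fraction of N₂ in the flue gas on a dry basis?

Stoichiometric O₂ = 5 × 320 = 1600 mol/min; O₂ fed = 1600 × 2.085 = 3336 mol/min.
N₂ fed = 3336 × 79/21 = 12550 mol/min.
Fuel reacted = 0.893 × 320 → ξ = 285.8 mol/min.
Outlet (n = n₀ + ν ξ):
  C₃H₈: 320 − 1(285.8) = 34.24
  O₂: 3336 − 5(285.8) = 1907
  N₂: 12550 (inert)
  CO₂: 0 + 3(285.8) = 857.3
  H₂O: 0 + 4(285.8) = 1143
Dry total = 15350 mol/min; y_N₂ (dry) = 12550 / 15350 = 0.8177.

0.818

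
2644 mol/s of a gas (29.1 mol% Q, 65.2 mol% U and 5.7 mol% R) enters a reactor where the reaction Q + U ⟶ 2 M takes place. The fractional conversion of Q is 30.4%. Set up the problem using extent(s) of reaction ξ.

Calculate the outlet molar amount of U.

1490 mol/s

Q reacted = 0.304 × 769.4 = 233.9 mol/s; ν_Q = −1, so ξ = 233.9/1 = 233.9 mol/s.
Outlet amounts (n = n₀ + ν ξ):
  Q: 769.4 − 1(233.9) = 535.5
  U: 1724 − 1(233.9) = 1490
  M: 0 + 2(233.9) = 467.8
  R: 150.7 (inert)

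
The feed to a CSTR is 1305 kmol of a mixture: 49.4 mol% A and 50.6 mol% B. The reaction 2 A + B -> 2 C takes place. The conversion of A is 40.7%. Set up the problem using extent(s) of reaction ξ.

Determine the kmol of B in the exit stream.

529 kmol

A reacted = 0.407 × 644.7 = 262.4 kmol; ν_A = −2, so ξ = 262.4/2 = 131.2 kmol.
Outlet amounts (n = n₀ + ν ξ):
  A: 644.7 − 2(131.2) = 382.3
  B: 660.3 − 1(131.2) = 529.1
  C: 0 + 2(131.2) = 262.4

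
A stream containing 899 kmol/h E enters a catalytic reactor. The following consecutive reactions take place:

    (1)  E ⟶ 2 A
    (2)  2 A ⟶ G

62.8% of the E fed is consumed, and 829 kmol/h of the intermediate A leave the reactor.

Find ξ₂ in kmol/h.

ξ₂ = 150 kmol/h

Conversion of E: E consumed = 1ξ₁ = 0.628 × 899 → ξ₁ = 564.6 kmol/h.
A balance: n_A = 0 + 2ξ₁ − 2ξ₂ = 829 → ξ₂ = (2·564.6 − 829)/2 = 150.1 kmol/h.
Outlet amounts (n = n₀ + Σ ν·ξ):
  E: 899 − 1(564.6) = 334.4
  A: 0 + 2(564.6) − 2(150.1) = 829
  G: 0 + 1(150.1) = 150.1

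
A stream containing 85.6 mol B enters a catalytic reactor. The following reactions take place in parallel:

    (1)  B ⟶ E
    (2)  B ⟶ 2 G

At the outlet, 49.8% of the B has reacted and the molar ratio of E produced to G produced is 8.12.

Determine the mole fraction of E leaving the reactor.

Conversion of B: B consumed = 0.498 × 85.6 = 42.63 mol = 1ξ₁ + 1ξ₂.
Selectivity: 1ξ₁ / (2ξ₂) = 8.12 → ξ₁ = 16.24 ξ₂.
Substitute: (1·16.24 + 1) ξ₂ = 42.63 → ξ₂ = 2.473 mol, ξ₁ = 40.16 mol.
Outlet amounts (n = n₀ + Σ ν·ξ):
  B: 85.6 − 1(40.16) − 1(2.473) = 42.97
  E: 0 + 1(40.16) = 40.16
  G: 0 + 2(2.473) = 4.945
Total out = 88.07 mol; y_E = 40.16 / 88.07 = 0.4559.

0.456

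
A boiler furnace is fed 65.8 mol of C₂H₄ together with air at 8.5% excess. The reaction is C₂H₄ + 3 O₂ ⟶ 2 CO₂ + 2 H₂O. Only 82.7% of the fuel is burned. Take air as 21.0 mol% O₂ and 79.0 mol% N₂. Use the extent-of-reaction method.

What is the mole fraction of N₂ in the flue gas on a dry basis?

Stoichiometric O₂ = 3 × 65.8 = 197.4 mol; O₂ fed = 197.4 × 1.085 = 214.2 mol.
N₂ fed = 214.2 × 79/21 = 805.7 mol.
Fuel reacted = 0.827 × 65.8 → ξ = 54.42 mol.
Outlet (n = n₀ + ν ξ):
  C₂H₄: 65.8 − 1(54.42) = 11.38
  O₂: 214.2 − 3(54.42) = 50.93
  N₂: 805.7 (inert)
  CO₂: 0 + 2(54.42) = 108.8
  H₂O: 0 + 2(54.42) = 108.8
Dry total = 976.9 mol; y_N₂ (dry) = 805.7 / 976.9 = 0.8248.

0.825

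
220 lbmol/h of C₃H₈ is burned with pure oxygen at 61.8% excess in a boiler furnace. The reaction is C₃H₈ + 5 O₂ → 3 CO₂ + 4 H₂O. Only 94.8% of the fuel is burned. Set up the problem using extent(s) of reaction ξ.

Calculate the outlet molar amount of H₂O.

Stoichiometric O₂ = 5 × 220 = 1100 lbmol/h; O₂ fed = 1100 × 1.618 = 1780 lbmol/h.
Fuel reacted = 0.948 × 220 → ξ = 208.6 lbmol/h.
Outlet (n = n₀ + ν ξ):
  C₃H₈: 220 − 1(208.6) = 11.44
  O₂: 1780 − 5(208.6) = 737
  CO₂: 0 + 3(208.6) = 625.7
  H₂O: 0 + 4(208.6) = 834.2

834 lbmol/h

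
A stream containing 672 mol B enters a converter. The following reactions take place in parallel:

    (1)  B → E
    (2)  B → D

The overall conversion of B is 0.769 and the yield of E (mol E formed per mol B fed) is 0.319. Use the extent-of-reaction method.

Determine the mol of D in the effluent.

302 mol

Yield of E: 1ξ₁ / 672 = 0.319 → ξ₁ = 214.4 mol.
Conversion of B: 1ξ₁ + 1ξ₂ = 0.769 × 672 = 516.8 → ξ₂ = 302.4 mol.
Outlet amounts (n = n₀ + Σ ν·ξ):
  B: 672 − 1(214.4) − 1(302.4) = 155.2
  E: 0 + 1(214.4) = 214.4
  D: 0 + 1(302.4) = 302.4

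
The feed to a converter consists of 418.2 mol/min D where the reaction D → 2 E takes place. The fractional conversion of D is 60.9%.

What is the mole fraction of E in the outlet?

0.757

D reacted = 0.609 × 418.2 = 254.7 mol/min; ν_D = −1, so ξ = 254.7/1 = 254.7 mol/min.
Outlet amounts (n = n₀ + ν ξ):
  D: 418.2 − 1(254.7) = 163.5
  E: 0 + 2(254.7) = 509.4
Total out = 672.9 mol/min; y_E = 509.4 / 672.9 = 0.757.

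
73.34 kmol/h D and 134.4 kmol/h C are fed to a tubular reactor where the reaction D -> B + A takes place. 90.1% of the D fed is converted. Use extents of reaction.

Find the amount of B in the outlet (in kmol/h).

D reacted = 0.901 × 73.34 = 66.08 kmol/h; ν_D = −1, so ξ = 66.08/1 = 66.08 kmol/h.
Outlet amounts (n = n₀ + ν ξ):
  D: 73.34 − 1(66.08) = 7.261
  B: 0 + 1(66.08) = 66.08
  A: 0 + 1(66.08) = 66.08
  C: 134.4 (inert)

66.1 kmol/h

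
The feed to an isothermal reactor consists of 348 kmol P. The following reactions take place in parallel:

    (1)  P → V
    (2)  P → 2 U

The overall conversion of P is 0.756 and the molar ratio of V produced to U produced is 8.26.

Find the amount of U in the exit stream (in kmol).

30 kmol

Conversion of P: P consumed = 0.756 × 348 = 263.1 kmol = 1ξ₁ + 1ξ₂.
Selectivity: 1ξ₁ / (2ξ₂) = 8.26 → ξ₁ = 16.52 ξ₂.
Substitute: (1·16.52 + 1) ξ₂ = 263.1 → ξ₂ = 15.02 kmol, ξ₁ = 248.1 kmol.
Outlet amounts (n = n₀ + Σ ν·ξ):
  P: 348 − 1(248.1) − 1(15.02) = 84.91
  V: 0 + 1(248.1) = 248.1
  U: 0 + 2(15.02) = 30.03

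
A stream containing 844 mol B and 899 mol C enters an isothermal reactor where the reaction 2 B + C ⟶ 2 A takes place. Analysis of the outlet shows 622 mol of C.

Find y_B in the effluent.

0.198

For C: n = n₀ − 1ξ → 622 = 899 − 1ξ, giving ξ = 277 mol.
Outlet amounts (n = n₀ + ν ξ):
  B: 844 − 2(277) = 290
  C: 899 − 1(277) = 622
  A: 0 + 2(277) = 554
Total out = 1466 mol; y_B = 290 / 1466 = 0.1978.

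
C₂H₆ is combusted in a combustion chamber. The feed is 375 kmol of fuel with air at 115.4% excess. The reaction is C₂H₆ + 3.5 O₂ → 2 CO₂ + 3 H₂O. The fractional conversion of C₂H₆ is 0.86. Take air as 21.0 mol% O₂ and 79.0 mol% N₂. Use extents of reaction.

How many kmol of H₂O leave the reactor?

968 kmol

Stoichiometric O₂ = 3.5 × 375 = 1312 kmol; O₂ fed = 1312 × 2.154 = 2827 kmol.
N₂ fed = 2827 × 79/21 = 10640 kmol.
Fuel reacted = 0.86 × 375 → ξ = 322.5 kmol.
Outlet (n = n₀ + ν ξ):
  C₂H₆: 375 − 1(322.5) = 52.5
  O₂: 2827 − 3.5(322.5) = 1698
  N₂: 10640 (inert)
  CO₂: 0 + 2(322.5) = 645
  H₂O: 0 + 3(322.5) = 967.5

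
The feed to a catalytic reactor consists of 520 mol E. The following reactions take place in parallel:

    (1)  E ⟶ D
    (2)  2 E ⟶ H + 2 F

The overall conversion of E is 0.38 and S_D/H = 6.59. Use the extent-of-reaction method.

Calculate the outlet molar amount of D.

Conversion of E: E consumed = 0.38 × 520 = 197.6 mol = 1ξ₁ + 2ξ₂.
Selectivity: 1ξ₁ / (1ξ₂) = 6.59 → ξ₁ = 6.59 ξ₂.
Substitute: (1·6.59 + 2) ξ₂ = 197.6 → ξ₂ = 23 mol, ξ₁ = 151.6 mol.
Outlet amounts (n = n₀ + Σ ν·ξ):
  E: 520 − 1(151.6) − 2(23) = 322.4
  D: 0 + 1(151.6) = 151.6
  H: 0 + 1(23) = 23
  F: 0 + 2(23) = 46.01

152 mol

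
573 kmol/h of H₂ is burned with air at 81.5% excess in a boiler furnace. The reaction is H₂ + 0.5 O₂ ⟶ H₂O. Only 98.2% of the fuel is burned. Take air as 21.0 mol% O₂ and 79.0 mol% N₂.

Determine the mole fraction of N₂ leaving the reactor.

Stoichiometric O₂ = 0.5 × 573 = 286.5 kmol/h; O₂ fed = 286.5 × 1.815 = 520 kmol/h.
N₂ fed = 520 × 79/21 = 1956 kmol/h.
Fuel reacted = 0.982 × 573 → ξ = 562.7 kmol/h.
Outlet (n = n₀ + ν ξ):
  H₂: 573 − 1(562.7) = 10.31
  O₂: 520 − 0.5(562.7) = 238.7
  N₂: 1956 (inert)
  H₂O: 0 + 1(562.7) = 562.7
Total out = 2768 kmol/h; y_N₂ = 1956 / 2768 = 0.7068.

0.707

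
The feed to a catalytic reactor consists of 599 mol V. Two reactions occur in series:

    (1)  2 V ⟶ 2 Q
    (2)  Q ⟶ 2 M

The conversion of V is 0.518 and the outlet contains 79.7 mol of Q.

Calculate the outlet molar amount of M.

Conversion of V: V consumed = 2ξ₁ = 0.518 × 599 → ξ₁ = 155.1 mol.
Q balance: n_Q = 0 + 2ξ₁ − 1ξ₂ = 79.7 → ξ₂ = (2·155.1 − 79.7)/1 = 230.6 mol.
Outlet amounts (n = n₀ + Σ ν·ξ):
  V: 599 − 2(155.1) = 288.7
  Q: 0 + 2(155.1) − 1(230.6) = 79.7
  M: 0 + 2(230.6) = 461.2

461 mol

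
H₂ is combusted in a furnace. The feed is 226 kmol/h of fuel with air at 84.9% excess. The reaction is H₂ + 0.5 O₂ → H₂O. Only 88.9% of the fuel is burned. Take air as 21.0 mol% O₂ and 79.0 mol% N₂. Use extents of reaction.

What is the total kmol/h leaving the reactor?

Stoichiometric O₂ = 0.5 × 226 = 113 kmol/h; O₂ fed = 113 × 1.849 = 208.9 kmol/h.
N₂ fed = 208.9 × 79/21 = 786 kmol/h.
Fuel reacted = 0.889 × 226 → ξ = 200.9 kmol/h.
Outlet (n = n₀ + ν ξ):
  H₂: 226 − 1(200.9) = 25.09
  O₂: 208.9 − 0.5(200.9) = 108.5
  N₂: 786 (inert)
  H₂O: 0 + 1(200.9) = 200.9
Total out = 25.09 + 108.5 + 786 + 200.9 = 1120 kmol/h.

1120 kmol/h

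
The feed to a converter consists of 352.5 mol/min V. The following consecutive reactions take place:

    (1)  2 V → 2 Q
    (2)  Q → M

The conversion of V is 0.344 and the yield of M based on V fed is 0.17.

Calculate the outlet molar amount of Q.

Conversion of V: V consumed = 2ξ₁ = 0.344 × 352.5 → ξ₁ = 60.63 mol/min.
Yield of M: 1ξ₂ / 352.5 = 0.17 → ξ₂ = 59.93 mol/min.
Outlet amounts (n = n₀ + Σ ν·ξ):
  V: 352.5 − 2(60.63) = 231.2
  Q: 0 + 2(60.63) − 1(59.93) = 61.33
  M: 0 + 1(59.93) = 59.93

61.3 mol/min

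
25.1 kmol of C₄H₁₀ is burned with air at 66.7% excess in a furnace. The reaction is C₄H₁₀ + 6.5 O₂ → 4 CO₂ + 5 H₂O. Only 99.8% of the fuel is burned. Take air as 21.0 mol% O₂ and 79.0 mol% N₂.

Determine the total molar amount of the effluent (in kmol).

Stoichiometric O₂ = 6.5 × 25.1 = 163.2 kmol; O₂ fed = 163.2 × 1.667 = 272 kmol.
N₂ fed = 272 × 79/21 = 1023 kmol.
Fuel reacted = 0.998 × 25.1 → ξ = 25.05 kmol.
Outlet (n = n₀ + ν ξ):
  C₄H₁₀: 25.1 − 1(25.05) = 0.0502
  O₂: 272 − 6.5(25.05) = 109.1
  N₂: 1023 (inert)
  CO₂: 0 + 4(25.05) = 100.2
  H₂O: 0 + 5(25.05) = 125.2
Total out = 0.0502 + 109.1 + 1023 + 100.2 + 125.2 = 1358 kmol.

1360 kmol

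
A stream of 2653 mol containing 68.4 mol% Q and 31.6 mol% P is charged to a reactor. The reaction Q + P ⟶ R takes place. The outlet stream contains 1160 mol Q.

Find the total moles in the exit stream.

2000 mol

For Q: n = n₀ − 1ξ → 1160 = 1815 − 1ξ, giving ξ = 654.7 mol.
Outlet amounts (n = n₀ + ν ξ):
  Q: 1815 − 1(654.7) = 1160
  P: 838.3 − 1(654.7) = 183.7
  R: 0 + 1(654.7) = 654.7
Total out = 1160 + 183.7 + 654.7 = 1998 mol.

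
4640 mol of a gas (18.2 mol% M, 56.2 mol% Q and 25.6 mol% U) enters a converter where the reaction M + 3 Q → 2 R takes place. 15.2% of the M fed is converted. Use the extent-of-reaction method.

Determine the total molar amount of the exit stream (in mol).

M reacted = 0.152 × 844.5 = 128.4 mol; ν_M = −1, so ξ = 128.4/1 = 128.4 mol.
Outlet amounts (n = n₀ + ν ξ):
  M: 844.5 − 1(128.4) = 716.1
  Q: 2608 − 3(128.4) = 2223
  R: 0 + 2(128.4) = 256.7
  U: 1188 (inert)
Total out = 716.1 + 2223 + 256.7 + 1188 = 4383 mol.

4380 mol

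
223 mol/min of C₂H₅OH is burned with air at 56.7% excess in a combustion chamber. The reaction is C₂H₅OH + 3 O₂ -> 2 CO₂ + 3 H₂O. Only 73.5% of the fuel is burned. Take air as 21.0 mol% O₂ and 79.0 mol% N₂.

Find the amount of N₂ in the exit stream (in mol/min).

Stoichiometric O₂ = 3 × 223 = 669 mol/min; O₂ fed = 669 × 1.567 = 1048 mol/min.
N₂ fed = 1048 × 79/21 = 3944 mol/min.
Fuel reacted = 0.735 × 223 → ξ = 163.9 mol/min.
Outlet (n = n₀ + ν ξ):
  C₂H₅OH: 223 − 1(163.9) = 59.09
  O₂: 1048 − 3(163.9) = 556.6
  N₂: 3944 (inert)
  CO₂: 0 + 2(163.9) = 327.8
  H₂O: 0 + 3(163.9) = 491.7

3940 mol/min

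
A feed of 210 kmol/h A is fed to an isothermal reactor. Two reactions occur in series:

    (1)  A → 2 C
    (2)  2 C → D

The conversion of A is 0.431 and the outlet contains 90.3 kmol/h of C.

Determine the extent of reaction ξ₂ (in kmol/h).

Conversion of A: A consumed = 1ξ₁ = 0.431 × 210 → ξ₁ = 90.51 kmol/h.
C balance: n_C = 0 + 2ξ₁ − 2ξ₂ = 90.3 → ξ₂ = (2·90.51 − 90.3)/2 = 45.36 kmol/h.
Outlet amounts (n = n₀ + Σ ν·ξ):
  A: 210 − 1(90.51) = 119.5
  C: 0 + 2(90.51) − 2(45.36) = 90.3
  D: 0 + 1(45.36) = 45.36

ξ₂ = 45.4 kmol/h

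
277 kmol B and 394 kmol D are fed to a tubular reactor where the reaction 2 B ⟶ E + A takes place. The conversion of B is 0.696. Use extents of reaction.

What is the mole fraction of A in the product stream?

0.144

B reacted = 0.696 × 277 = 192.8 kmol; ν_B = −2, so ξ = 192.8/2 = 96.4 kmol.
Outlet amounts (n = n₀ + ν ξ):
  B: 277 − 2(96.4) = 84.21
  E: 0 + 1(96.4) = 96.4
  A: 0 + 1(96.4) = 96.4
  D: 394 (inert)
Total out = 671 kmol; y_A = 96.4 / 671 = 0.1437.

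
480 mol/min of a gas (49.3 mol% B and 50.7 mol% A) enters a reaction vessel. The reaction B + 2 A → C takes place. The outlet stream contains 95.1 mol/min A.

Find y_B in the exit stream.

0.49

For A: n = n₀ − 2ξ → 95.1 = 243.4 − 2ξ, giving ξ = 74.13 mol/min.
Outlet amounts (n = n₀ + ν ξ):
  B: 236.6 − 1(74.13) = 162.5
  A: 243.4 − 2(74.13) = 95.1
  C: 0 + 1(74.13) = 74.13
Total out = 331.7 mol/min; y_B = 162.5 / 331.7 = 0.4899.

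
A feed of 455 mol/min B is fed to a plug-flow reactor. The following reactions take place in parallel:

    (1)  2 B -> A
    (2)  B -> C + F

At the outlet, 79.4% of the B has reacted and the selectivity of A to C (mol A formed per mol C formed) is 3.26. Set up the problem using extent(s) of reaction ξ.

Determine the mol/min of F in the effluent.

Conversion of B: B consumed = 0.794 × 455 = 361.3 mol/min = 2ξ₁ + 1ξ₂.
Selectivity: 1ξ₁ / (1ξ₂) = 3.26 → ξ₁ = 3.26 ξ₂.
Substitute: (2·3.26 + 1) ξ₂ = 361.3 → ξ₂ = 48.04 mol/min, ξ₁ = 156.6 mol/min.
Outlet amounts (n = n₀ + Σ ν·ξ):
  B: 455 − 2(156.6) − 1(48.04) = 93.73
  A: 0 + 1(156.6) = 156.6
  C: 0 + 1(48.04) = 48.04
  F: 0 + 1(48.04) = 48.04

48 mol/min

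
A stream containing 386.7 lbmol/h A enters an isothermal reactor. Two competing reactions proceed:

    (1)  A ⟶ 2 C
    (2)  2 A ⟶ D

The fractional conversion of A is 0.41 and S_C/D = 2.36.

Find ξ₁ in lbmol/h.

ξ₁ = 58.8 lbmol/h

Conversion of A: A consumed = 0.41 × 386.7 = 158.5 lbmol/h = 1ξ₁ + 2ξ₂.
Selectivity: 2ξ₁ / (1ξ₂) = 2.36 → ξ₁ = 1.18 ξ₂.
Substitute: (1·1.18 + 2) ξ₂ = 158.5 → ξ₂ = 49.86 lbmol/h, ξ₁ = 58.83 lbmol/h.
Outlet amounts (n = n₀ + Σ ν·ξ):
  A: 386.7 − 1(58.83) − 2(49.86) = 228.2
  C: 0 + 2(58.83) = 117.7
  D: 0 + 1(49.86) = 49.86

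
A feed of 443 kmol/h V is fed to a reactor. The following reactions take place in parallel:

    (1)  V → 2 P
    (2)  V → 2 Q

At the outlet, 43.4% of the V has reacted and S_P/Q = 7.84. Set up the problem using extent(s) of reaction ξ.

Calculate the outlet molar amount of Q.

43.5 kmol/h

Conversion of V: V consumed = 0.434 × 443 = 192.3 kmol/h = 1ξ₁ + 1ξ₂.
Selectivity: 2ξ₁ / (2ξ₂) = 7.84 → ξ₁ = 7.84 ξ₂.
Substitute: (1·7.84 + 1) ξ₂ = 192.3 → ξ₂ = 21.75 kmol/h, ξ₁ = 170.5 kmol/h.
Outlet amounts (n = n₀ + Σ ν·ξ):
  V: 443 − 1(170.5) − 1(21.75) = 250.7
  P: 0 + 2(170.5) = 341
  Q: 0 + 2(21.75) = 43.5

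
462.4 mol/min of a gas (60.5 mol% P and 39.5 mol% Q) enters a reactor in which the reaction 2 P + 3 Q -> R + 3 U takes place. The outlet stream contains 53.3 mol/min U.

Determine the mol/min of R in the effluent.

17.8 mol/min

For U: n = n₀ + 3ξ → 53.3 = 0 + 3ξ, giving ξ = 17.77 mol/min.
Outlet amounts (n = n₀ + ν ξ):
  P: 279.8 − 2(17.77) = 244.2
  Q: 182.6 − 3(17.77) = 129.3
  R: 0 + 1(17.77) = 17.77
  U: 0 + 3(17.77) = 53.3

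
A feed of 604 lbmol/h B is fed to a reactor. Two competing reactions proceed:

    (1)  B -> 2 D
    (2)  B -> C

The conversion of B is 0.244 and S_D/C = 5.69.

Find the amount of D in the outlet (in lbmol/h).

218 lbmol/h

Conversion of B: B consumed = 0.244 × 604 = 147.4 lbmol/h = 1ξ₁ + 1ξ₂.
Selectivity: 2ξ₁ / (1ξ₂) = 5.69 → ξ₁ = 2.845 ξ₂.
Substitute: (1·2.845 + 1) ξ₂ = 147.4 → ξ₂ = 38.33 lbmol/h, ξ₁ = 109 lbmol/h.
Outlet amounts (n = n₀ + Σ ν·ξ):
  B: 604 − 1(109) − 1(38.33) = 456.6
  D: 0 + 2(109) = 218.1
  C: 0 + 1(38.33) = 38.33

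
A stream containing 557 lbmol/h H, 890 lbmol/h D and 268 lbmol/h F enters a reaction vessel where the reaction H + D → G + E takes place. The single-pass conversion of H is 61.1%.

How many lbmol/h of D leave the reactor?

550 lbmol/h

H reacted = 0.611 × 557 = 340.3 lbmol/h; ν_H = −1, so ξ = 340.3/1 = 340.3 lbmol/h.
Outlet amounts (n = n₀ + ν ξ):
  H: 557 − 1(340.3) = 216.7
  D: 890 − 1(340.3) = 549.7
  G: 0 + 1(340.3) = 340.3
  E: 0 + 1(340.3) = 340.3
  F: 268 (inert)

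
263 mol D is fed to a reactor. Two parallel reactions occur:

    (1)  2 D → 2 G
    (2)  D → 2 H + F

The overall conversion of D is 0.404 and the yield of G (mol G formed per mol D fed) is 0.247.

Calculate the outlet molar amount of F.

41.3 mol

Yield of G: 2ξ₁ / 263 = 0.247 → ξ₁ = 32.48 mol.
Conversion of D: 2ξ₁ + 1ξ₂ = 0.404 × 263 = 106.3 → ξ₂ = 41.29 mol.
Outlet amounts (n = n₀ + Σ ν·ξ):
  D: 263 − 2(32.48) − 1(41.29) = 156.7
  G: 0 + 2(32.48) = 64.96
  H: 0 + 2(41.29) = 82.58
  F: 0 + 1(41.29) = 41.29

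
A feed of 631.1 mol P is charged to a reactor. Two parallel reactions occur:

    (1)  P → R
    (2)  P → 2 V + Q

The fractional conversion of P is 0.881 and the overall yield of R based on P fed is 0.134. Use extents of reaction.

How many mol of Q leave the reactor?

Yield of R: 1ξ₁ / 631.1 = 0.134 → ξ₁ = 84.57 mol.
Conversion of P: 1ξ₁ + 1ξ₂ = 0.881 × 631.1 = 556 → ξ₂ = 471.4 mol.
Outlet amounts (n = n₀ + Σ ν·ξ):
  P: 631.1 − 1(84.57) − 1(471.4) = 75.1
  R: 0 + 1(84.57) = 84.57
  V: 0 + 2(471.4) = 942.9
  Q: 0 + 1(471.4) = 471.4

471 mol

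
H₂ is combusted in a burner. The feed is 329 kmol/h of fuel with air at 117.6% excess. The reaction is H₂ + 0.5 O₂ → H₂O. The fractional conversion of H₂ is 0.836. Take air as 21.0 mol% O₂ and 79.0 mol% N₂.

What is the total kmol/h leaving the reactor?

Stoichiometric O₂ = 0.5 × 329 = 164.5 kmol/h; O₂ fed = 164.5 × 2.176 = 358 kmol/h.
N₂ fed = 358 × 79/21 = 1347 kmol/h.
Fuel reacted = 0.836 × 329 → ξ = 275 kmol/h.
Outlet (n = n₀ + ν ξ):
  H₂: 329 − 1(275) = 53.96
  O₂: 358 − 0.5(275) = 220.4
  N₂: 1347 (inert)
  H₂O: 0 + 1(275) = 275
Total out = 53.96 + 220.4 + 1347 + 275 = 1896 kmol/h.

1900 kmol/h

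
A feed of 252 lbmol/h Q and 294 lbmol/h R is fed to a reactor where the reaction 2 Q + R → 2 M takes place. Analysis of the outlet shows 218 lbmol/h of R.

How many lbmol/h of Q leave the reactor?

100 lbmol/h

For R: n = n₀ − 1ξ → 218 = 294 − 1ξ, giving ξ = 76 lbmol/h.
Outlet amounts (n = n₀ + ν ξ):
  Q: 252 − 2(76) = 100
  R: 294 − 1(76) = 218
  M: 0 + 2(76) = 152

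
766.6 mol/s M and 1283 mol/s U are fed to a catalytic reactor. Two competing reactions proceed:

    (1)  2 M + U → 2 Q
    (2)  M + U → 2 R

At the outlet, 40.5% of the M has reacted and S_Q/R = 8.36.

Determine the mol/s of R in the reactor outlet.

Conversion of M: M consumed = 0.405 × 766.6 = 310.5 mol/s = 2ξ₁ + 1ξ₂.
Selectivity: 2ξ₁ / (2ξ₂) = 8.36 → ξ₁ = 8.36 ξ₂.
Substitute: (2·8.36 + 1) ξ₂ = 310.5 → ξ₂ = 17.52 mol/s, ξ₁ = 146.5 mol/s.
Outlet amounts (n = n₀ + Σ ν·ξ):
  M: 766.6 − 2(146.5) − 1(17.52) = 456.1
  U: 1283 − 1(146.5) − 1(17.52) = 1119
  Q: 0 + 2(146.5) = 293
  R: 0 + 2(17.52) = 35.04

35 mol/s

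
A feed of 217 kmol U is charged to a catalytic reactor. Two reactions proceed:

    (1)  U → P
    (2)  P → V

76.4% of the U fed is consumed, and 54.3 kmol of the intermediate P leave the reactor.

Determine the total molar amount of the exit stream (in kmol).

Conversion of U: U consumed = 1ξ₁ = 0.764 × 217 → ξ₁ = 165.8 kmol.
P balance: n_P = 0 + 1ξ₁ − 1ξ₂ = 54.3 → ξ₂ = (1·165.8 − 54.3)/1 = 111.5 kmol.
Outlet amounts (n = n₀ + Σ ν·ξ):
  U: 217 − 1(165.8) = 51.21
  P: 0 + 1(165.8) − 1(111.5) = 54.3
  V: 0 + 1(111.5) = 111.5
Total out = 51.21 + 54.3 + 111.5 = 217 kmol.

217 kmol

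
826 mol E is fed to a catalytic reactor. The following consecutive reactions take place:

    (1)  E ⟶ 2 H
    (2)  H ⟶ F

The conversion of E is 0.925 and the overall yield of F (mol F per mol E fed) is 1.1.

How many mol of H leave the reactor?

620 mol

Conversion of E: E consumed = 1ξ₁ = 0.925 × 826 → ξ₁ = 764.1 mol.
Yield of F: 1ξ₂ / 826 = 1.1 → ξ₂ = 908.6 mol.
Outlet amounts (n = n₀ + Σ ν·ξ):
  E: 826 − 1(764.1) = 61.95
  H: 0 + 2(764.1) − 1(908.6) = 619.5
  F: 0 + 1(908.6) = 908.6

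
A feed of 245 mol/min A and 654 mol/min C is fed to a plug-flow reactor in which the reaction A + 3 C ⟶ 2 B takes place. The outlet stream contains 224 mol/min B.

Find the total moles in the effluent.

675 mol/min

For B: n = n₀ + 2ξ → 224 = 0 + 2ξ, giving ξ = 112 mol/min.
Outlet amounts (n = n₀ + ν ξ):
  A: 245 − 1(112) = 133
  C: 654 − 3(112) = 318
  B: 0 + 2(112) = 224
Total out = 133 + 318 + 224 = 675 mol/min.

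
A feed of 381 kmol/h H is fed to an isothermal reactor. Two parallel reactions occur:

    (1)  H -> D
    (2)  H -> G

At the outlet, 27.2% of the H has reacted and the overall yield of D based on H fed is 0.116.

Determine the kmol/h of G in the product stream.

59.4 kmol/h

Yield of D: 1ξ₁ / 381 = 0.116 → ξ₁ = 44.2 kmol/h.
Conversion of H: 1ξ₁ + 1ξ₂ = 0.272 × 381 = 103.6 → ξ₂ = 59.44 kmol/h.
Outlet amounts (n = n₀ + Σ ν·ξ):
  H: 381 − 1(44.2) − 1(59.44) = 277.4
  D: 0 + 1(44.2) = 44.2
  G: 0 + 1(59.44) = 59.44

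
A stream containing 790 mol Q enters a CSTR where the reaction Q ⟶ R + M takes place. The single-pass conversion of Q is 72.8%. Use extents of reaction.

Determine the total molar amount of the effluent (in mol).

Q reacted = 0.728 × 790 = 575.1 mol; ν_Q = −1, so ξ = 575.1/1 = 575.1 mol.
Outlet amounts (n = n₀ + ν ξ):
  Q: 790 − 1(575.1) = 214.9
  R: 0 + 1(575.1) = 575.1
  M: 0 + 1(575.1) = 575.1
Total out = 214.9 + 575.1 + 575.1 = 1365 mol.

1370 mol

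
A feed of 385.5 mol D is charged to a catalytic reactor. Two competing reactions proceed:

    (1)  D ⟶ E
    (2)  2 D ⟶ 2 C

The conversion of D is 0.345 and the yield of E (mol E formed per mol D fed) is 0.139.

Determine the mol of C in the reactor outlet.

Yield of E: 1ξ₁ / 385.5 = 0.139 → ξ₁ = 53.58 mol.
Conversion of D: 1ξ₁ + 2ξ₂ = 0.345 × 385.5 = 133 → ξ₂ = 39.71 mol.
Outlet amounts (n = n₀ + Σ ν·ξ):
  D: 385.5 − 1(53.58) − 2(39.71) = 252.5
  E: 0 + 1(53.58) = 53.58
  C: 0 + 2(39.71) = 79.41

79.4 mol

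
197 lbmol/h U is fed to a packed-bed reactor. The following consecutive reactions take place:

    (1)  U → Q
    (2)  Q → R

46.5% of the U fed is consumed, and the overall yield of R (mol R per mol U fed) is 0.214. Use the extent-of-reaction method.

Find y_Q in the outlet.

Conversion of U: U consumed = 1ξ₁ = 0.465 × 197 → ξ₁ = 91.61 lbmol/h.
Yield of R: 1ξ₂ / 197 = 0.214 → ξ₂ = 42.16 lbmol/h.
Outlet amounts (n = n₀ + Σ ν·ξ):
  U: 197 − 1(91.61) = 105.4
  Q: 0 + 1(91.61) − 1(42.16) = 49.45
  R: 0 + 1(42.16) = 42.16
Total out = 197 lbmol/h; y_Q = 49.45 / 197 = 0.251.

0.251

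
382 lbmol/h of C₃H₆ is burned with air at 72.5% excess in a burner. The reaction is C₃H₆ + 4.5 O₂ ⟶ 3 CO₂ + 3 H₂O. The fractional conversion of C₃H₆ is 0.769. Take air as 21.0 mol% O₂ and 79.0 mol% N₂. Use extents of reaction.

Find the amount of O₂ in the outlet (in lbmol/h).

1640 lbmol/h

Stoichiometric O₂ = 4.5 × 382 = 1719 lbmol/h; O₂ fed = 1719 × 1.725 = 2965 lbmol/h.
N₂ fed = 2965 × 79/21 = 11160 lbmol/h.
Fuel reacted = 0.769 × 382 → ξ = 293.8 lbmol/h.
Outlet (n = n₀ + ν ξ):
  C₃H₆: 382 − 1(293.8) = 88.24
  O₂: 2965 − 4.5(293.8) = 1643
  N₂: 11160 (inert)
  CO₂: 0 + 3(293.8) = 881.3
  H₂O: 0 + 3(293.8) = 881.3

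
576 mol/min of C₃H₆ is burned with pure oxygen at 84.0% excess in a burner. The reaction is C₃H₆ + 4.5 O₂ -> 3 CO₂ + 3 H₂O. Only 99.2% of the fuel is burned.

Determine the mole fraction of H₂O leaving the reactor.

Stoichiometric O₂ = 4.5 × 576 = 2592 mol/min; O₂ fed = 2592 × 1.840 = 4769 mol/min.
Fuel reacted = 0.992 × 576 → ξ = 571.4 mol/min.
Outlet (n = n₀ + ν ξ):
  C₃H₆: 576 − 1(571.4) = 4.608
  O₂: 4769 − 4.5(571.4) = 2198
  CO₂: 0 + 3(571.4) = 1714
  H₂O: 0 + 3(571.4) = 1714
Total out = 5631 mol/min; y_H₂O = 1714 / 5631 = 0.3044.

0.304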